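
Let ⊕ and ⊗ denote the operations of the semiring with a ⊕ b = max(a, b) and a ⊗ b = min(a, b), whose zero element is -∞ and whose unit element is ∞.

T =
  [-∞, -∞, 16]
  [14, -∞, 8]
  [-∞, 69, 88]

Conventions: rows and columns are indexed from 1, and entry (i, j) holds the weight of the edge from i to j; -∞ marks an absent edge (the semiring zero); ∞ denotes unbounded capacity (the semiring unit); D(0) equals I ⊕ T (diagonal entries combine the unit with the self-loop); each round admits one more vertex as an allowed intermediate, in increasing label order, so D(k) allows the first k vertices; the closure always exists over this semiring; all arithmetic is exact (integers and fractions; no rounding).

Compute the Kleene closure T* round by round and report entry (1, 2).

D(0):
  [∞, -∞, 16]
  [14, ∞, 8]
  [-∞, 69, ∞]
D(1):
  [∞, -∞, 16]
  [14, ∞, 14]
  [-∞, 69, ∞]
D(2):
  [∞, -∞, 16]
  [14, ∞, 14]
  [14, 69, ∞]
D(3):
  [∞, 16, 16]
  [14, ∞, 14]
  [14, 69, ∞]
Answer: T*[1][2] = 16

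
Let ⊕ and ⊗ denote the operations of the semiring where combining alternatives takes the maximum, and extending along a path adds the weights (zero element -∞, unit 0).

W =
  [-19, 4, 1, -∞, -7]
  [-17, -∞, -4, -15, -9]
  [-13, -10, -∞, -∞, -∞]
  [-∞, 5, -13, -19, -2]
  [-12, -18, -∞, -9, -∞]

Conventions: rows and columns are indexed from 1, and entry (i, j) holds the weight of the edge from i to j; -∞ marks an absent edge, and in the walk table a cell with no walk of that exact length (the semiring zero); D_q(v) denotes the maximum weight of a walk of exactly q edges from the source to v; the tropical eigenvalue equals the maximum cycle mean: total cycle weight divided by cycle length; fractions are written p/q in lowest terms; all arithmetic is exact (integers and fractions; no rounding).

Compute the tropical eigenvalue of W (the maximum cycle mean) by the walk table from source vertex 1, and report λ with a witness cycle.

q=0: [0, -∞, -∞, -∞, -∞]
q=1: [-19, 4, 1, -∞, -7]
q=2: [-12, -9, 0, -11, -5]
q=3: [-13, -6, -11, -14, -13]
q=4: [-23, -9, -10, -21, -15]
q=5: [-23, -16, -13, -24, -18]
Optimal cycle mean attained by: cycle 1->2->3->1, total 4 + (-4) + (-13), length 3.
Answer: λ = -13/3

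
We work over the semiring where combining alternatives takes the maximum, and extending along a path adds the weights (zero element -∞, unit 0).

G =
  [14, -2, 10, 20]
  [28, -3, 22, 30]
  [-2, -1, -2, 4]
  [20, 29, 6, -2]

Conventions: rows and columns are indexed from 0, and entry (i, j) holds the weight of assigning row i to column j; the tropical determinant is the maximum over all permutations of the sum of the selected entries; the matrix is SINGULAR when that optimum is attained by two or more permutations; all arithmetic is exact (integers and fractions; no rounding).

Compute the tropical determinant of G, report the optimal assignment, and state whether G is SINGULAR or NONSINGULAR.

σ = (0, 1, 2, 3): 14 + (-3) + (-2) + (-2) = 7
σ = (0, 1, 3, 2): 14 + (-3) + 4 + 6 = 21
σ = (0, 2, 1, 3): 14 + 22 + (-1) + (-2) = 33
σ = (0, 2, 3, 1): 14 + 22 + 4 + 29 = 69
σ = (0, 3, 1, 2): 14 + 30 + (-1) + 6 = 49
σ = (0, 3, 2, 1): 14 + 30 + (-2) + 29 = 71
σ = (1, 0, 2, 3): (-2) + 28 + (-2) + (-2) = 22
σ = (1, 0, 3, 2): (-2) + 28 + 4 + 6 = 36
σ = (1, 2, 0, 3): (-2) + 22 + (-2) + (-2) = 16
σ = (1, 2, 3, 0): (-2) + 22 + 4 + 20 = 44
σ = (1, 3, 0, 2): (-2) + 30 + (-2) + 6 = 32
σ = (1, 3, 2, 0): (-2) + 30 + (-2) + 20 = 46
σ = (2, 0, 1, 3): 10 + 28 + (-1) + (-2) = 35
σ = (2, 0, 3, 1): 10 + 28 + 4 + 29 = 71
σ = (2, 1, 0, 3): 10 + (-3) + (-2) + (-2) = 3
σ = (2, 1, 3, 0): 10 + (-3) + 4 + 20 = 31
σ = (2, 3, 0, 1): 10 + 30 + (-2) + 29 = 67
σ = (2, 3, 1, 0): 10 + 30 + (-1) + 20 = 59
σ = (3, 0, 1, 2): 20 + 28 + (-1) + 6 = 53
σ = (3, 0, 2, 1): 20 + 28 + (-2) + 29 = 75
σ = (3, 1, 0, 2): 20 + (-3) + (-2) + 6 = 21
σ = (3, 1, 2, 0): 20 + (-3) + (-2) + 20 = 35
σ = (3, 2, 0, 1): 20 + 22 + (-2) + 29 = 69
σ = (3, 2, 1, 0): 20 + 22 + (-1) + 20 = 61
Optimal value attained by: σ = (3, 0, 2, 1).
Answer: det⊕(G) = 75; verdict: NONSINGULAR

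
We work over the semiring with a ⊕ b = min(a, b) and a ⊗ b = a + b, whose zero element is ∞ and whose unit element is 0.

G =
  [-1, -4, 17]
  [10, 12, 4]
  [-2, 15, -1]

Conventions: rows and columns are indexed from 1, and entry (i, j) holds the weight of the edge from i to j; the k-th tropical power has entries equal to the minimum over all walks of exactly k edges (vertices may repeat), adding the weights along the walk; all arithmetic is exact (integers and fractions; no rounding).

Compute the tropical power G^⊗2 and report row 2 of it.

G^⊗2:
  [-2, -5, 0]
  [2, 6, 3]
  [-3, -6, -2]
Answer: row 2 of G^⊗2 = [2, 6, 3]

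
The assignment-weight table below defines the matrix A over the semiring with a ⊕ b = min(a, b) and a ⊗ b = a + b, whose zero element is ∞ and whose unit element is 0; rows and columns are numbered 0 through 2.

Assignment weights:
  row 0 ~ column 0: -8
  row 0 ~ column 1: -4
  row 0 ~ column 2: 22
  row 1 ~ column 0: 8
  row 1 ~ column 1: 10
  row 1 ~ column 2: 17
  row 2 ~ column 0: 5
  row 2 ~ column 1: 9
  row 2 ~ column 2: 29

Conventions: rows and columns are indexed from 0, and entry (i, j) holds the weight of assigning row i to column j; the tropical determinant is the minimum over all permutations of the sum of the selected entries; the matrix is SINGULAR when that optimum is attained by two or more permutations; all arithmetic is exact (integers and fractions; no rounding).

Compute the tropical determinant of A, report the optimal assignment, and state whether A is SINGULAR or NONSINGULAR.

σ = (0, 1, 2): (-8) + 10 + 29 = 31
σ = (0, 2, 1): (-8) + 17 + 9 = 18
σ = (1, 0, 2): (-4) + 8 + 29 = 33
σ = (1, 2, 0): (-4) + 17 + 5 = 18
σ = (2, 0, 1): 22 + 8 + 9 = 39
σ = (2, 1, 0): 22 + 10 + 5 = 37
Optimal value attained by: σ = (0, 2, 1).
Answer: det⊕(A) = 18; verdict: SINGULAR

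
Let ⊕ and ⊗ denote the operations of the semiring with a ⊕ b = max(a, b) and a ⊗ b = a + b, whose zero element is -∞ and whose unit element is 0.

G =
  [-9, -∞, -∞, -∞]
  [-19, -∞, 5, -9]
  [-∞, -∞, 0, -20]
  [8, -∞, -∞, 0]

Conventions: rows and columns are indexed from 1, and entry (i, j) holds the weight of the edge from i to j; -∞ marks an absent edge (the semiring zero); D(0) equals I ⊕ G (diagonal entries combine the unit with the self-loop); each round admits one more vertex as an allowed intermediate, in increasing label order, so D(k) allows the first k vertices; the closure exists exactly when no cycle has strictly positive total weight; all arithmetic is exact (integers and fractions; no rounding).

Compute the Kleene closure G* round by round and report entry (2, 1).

D(0):
  [0, -∞, -∞, -∞]
  [-19, 0, 5, -9]
  [-∞, -∞, 0, -20]
  [8, -∞, -∞, 0]
D(1):
  [0, -∞, -∞, -∞]
  [-19, 0, 5, -9]
  [-∞, -∞, 0, -20]
  [8, -∞, -∞, 0]
D(2):
  [0, -∞, -∞, -∞]
  [-19, 0, 5, -9]
  [-∞, -∞, 0, -20]
  [8, -∞, -∞, 0]
D(3):
  [0, -∞, -∞, -∞]
  [-19, 0, 5, -9]
  [-∞, -∞, 0, -20]
  [8, -∞, -∞, 0]
D(4):
  [0, -∞, -∞, -∞]
  [-1, 0, 5, -9]
  [-12, -∞, 0, -20]
  [8, -∞, -∞, 0]
Answer: G*[2][1] = -1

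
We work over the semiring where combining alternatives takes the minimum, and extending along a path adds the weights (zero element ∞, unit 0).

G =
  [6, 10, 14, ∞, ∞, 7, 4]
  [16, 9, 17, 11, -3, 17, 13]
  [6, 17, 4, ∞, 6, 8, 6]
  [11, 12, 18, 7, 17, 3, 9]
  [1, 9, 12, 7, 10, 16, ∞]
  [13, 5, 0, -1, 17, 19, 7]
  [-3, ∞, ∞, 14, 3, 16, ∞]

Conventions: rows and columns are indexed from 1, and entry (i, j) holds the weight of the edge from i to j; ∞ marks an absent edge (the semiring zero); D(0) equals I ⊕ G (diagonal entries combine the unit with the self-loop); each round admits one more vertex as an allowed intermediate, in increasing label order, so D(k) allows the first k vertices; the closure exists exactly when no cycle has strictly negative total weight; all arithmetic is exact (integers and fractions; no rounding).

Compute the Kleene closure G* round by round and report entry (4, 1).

D(0):
  [0, 10, 14, ∞, ∞, 7, 4]
  [16, 0, 17, 11, -3, 17, 13]
  [6, 17, 0, ∞, 6, 8, 6]
  [11, 12, 18, 0, 17, 3, 9]
  [1, 9, 12, 7, 0, 16, ∞]
  [13, 5, 0, -1, 17, 0, 7]
  [-3, ∞, ∞, 14, 3, 16, 0]
D(1):
  [0, 10, 14, ∞, ∞, 7, 4]
  [16, 0, 17, 11, -3, 17, 13]
  [6, 16, 0, ∞, 6, 8, 6]
  [11, 12, 18, 0, 17, 3, 9]
  [1, 9, 12, 7, 0, 8, 5]
  [13, 5, 0, -1, 17, 0, 7]
  [-3, 7, 11, 14, 3, 4, 0]
D(2):
  [0, 10, 14, 21, 7, 7, 4]
  [16, 0, 17, 11, -3, 17, 13]
  [6, 16, 0, 27, 6, 8, 6]
  [11, 12, 18, 0, 9, 3, 9]
  [1, 9, 12, 7, 0, 8, 5]
  [13, 5, 0, -1, 2, 0, 7]
  [-3, 7, 11, 14, 3, 4, 0]
D(3):
  [0, 10, 14, 21, 7, 7, 4]
  [16, 0, 17, 11, -3, 17, 13]
  [6, 16, 0, 27, 6, 8, 6]
  [11, 12, 18, 0, 9, 3, 9]
  [1, 9, 12, 7, 0, 8, 5]
  [6, 5, 0, -1, 2, 0, 6]
  [-3, 7, 11, 14, 3, 4, 0]
D(4):
  [0, 10, 14, 21, 7, 7, 4]
  [16, 0, 17, 11, -3, 14, 13]
  [6, 16, 0, 27, 6, 8, 6]
  [11, 12, 18, 0, 9, 3, 9]
  [1, 9, 12, 7, 0, 8, 5]
  [6, 5, 0, -1, 2, 0, 6]
  [-3, 7, 11, 14, 3, 4, 0]
D(5):
  [0, 10, 14, 14, 7, 7, 4]
  [-2, 0, 9, 4, -3, 5, 2]
  [6, 15, 0, 13, 6, 8, 6]
  [10, 12, 18, 0, 9, 3, 9]
  [1, 9, 12, 7, 0, 8, 5]
  [3, 5, 0, -1, 2, 0, 6]
  [-3, 7, 11, 10, 3, 4, 0]
D(6):
  [0, 10, 7, 6, 7, 7, 4]
  [-2, 0, 5, 4, -3, 5, 2]
  [6, 13, 0, 7, 6, 8, 6]
  [6, 8, 3, 0, 5, 3, 9]
  [1, 9, 8, 7, 0, 8, 5]
  [3, 5, 0, -1, 2, 0, 6]
  [-3, 7, 4, 3, 3, 4, 0]
D(7):
  [0, 10, 7, 6, 7, 7, 4]
  [-2, 0, 5, 4, -3, 5, 2]
  [3, 13, 0, 7, 6, 8, 6]
  [6, 8, 3, 0, 5, 3, 9]
  [1, 9, 8, 7, 0, 8, 5]
  [3, 5, 0, -1, 2, 0, 6]
  [-3, 7, 4, 3, 3, 4, 0]
Answer: G*[4][1] = 6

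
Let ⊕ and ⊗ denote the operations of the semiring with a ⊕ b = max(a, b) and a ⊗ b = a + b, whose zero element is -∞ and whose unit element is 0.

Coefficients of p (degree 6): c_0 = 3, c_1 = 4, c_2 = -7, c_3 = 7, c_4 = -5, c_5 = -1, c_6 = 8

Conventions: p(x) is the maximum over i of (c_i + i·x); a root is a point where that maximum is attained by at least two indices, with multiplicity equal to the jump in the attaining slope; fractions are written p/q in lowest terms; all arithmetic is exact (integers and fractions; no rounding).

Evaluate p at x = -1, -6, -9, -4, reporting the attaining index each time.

p(-1) = max(3+0·(-1)=3, 4+1·(-1)=3, -7+2·(-1)=-9, 7+3·(-1)=4, -5+4·(-1)=-9, -1+5·(-1)=-6, 8+6·(-1)=2) = 4 (attained by i=3)
p(-6) = max(3+0·(-6)=3, 4+1·(-6)=-2, -7+2·(-6)=-19, 7+3·(-6)=-11, -5+4·(-6)=-29, -1+5·(-6)=-31, 8+6·(-6)=-28) = 3 (attained by i=0)
p(-9) = max(3+0·(-9)=3, 4+1·(-9)=-5, -7+2·(-9)=-25, 7+3·(-9)=-20, -5+4·(-9)=-41, -1+5·(-9)=-46, 8+6·(-9)=-46) = 3 (attained by i=0)
p(-4) = max(3+0·(-4)=3, 4+1·(-4)=0, -7+2·(-4)=-15, 7+3·(-4)=-5, -5+4·(-4)=-21, -1+5·(-4)=-21, 8+6·(-4)=-16) = 3 (attained by i=0)
Answer: p(-1) = 4; p(-6) = 3; p(-9) = 3; p(-4) = 3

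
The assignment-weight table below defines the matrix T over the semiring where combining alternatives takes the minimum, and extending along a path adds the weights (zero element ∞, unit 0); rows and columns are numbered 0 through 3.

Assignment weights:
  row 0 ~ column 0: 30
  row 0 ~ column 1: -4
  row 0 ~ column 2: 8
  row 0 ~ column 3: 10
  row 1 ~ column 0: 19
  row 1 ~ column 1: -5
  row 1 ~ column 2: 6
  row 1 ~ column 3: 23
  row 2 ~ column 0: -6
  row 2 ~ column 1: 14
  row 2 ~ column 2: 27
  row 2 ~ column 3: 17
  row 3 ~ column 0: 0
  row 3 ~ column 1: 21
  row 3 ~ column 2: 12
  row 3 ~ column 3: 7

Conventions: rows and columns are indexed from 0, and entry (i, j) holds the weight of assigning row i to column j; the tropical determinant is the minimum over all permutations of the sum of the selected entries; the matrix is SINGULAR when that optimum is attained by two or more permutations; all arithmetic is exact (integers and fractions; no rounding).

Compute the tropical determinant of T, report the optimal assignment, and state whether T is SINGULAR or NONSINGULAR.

σ = (0, 1, 2, 3): 30 + (-5) + 27 + 7 = 59
σ = (0, 1, 3, 2): 30 + (-5) + 17 + 12 = 54
σ = (0, 2, 1, 3): 30 + 6 + 14 + 7 = 57
σ = (0, 2, 3, 1): 30 + 6 + 17 + 21 = 74
σ = (0, 3, 1, 2): 30 + 23 + 14 + 12 = 79
σ = (0, 3, 2, 1): 30 + 23 + 27 + 21 = 101
σ = (1, 0, 2, 3): (-4) + 19 + 27 + 7 = 49
σ = (1, 0, 3, 2): (-4) + 19 + 17 + 12 = 44
σ = (1, 2, 0, 3): (-4) + 6 + (-6) + 7 = 3
σ = (1, 2, 3, 0): (-4) + 6 + 17 + 0 = 19
σ = (1, 3, 0, 2): (-4) + 23 + (-6) + 12 = 25
σ = (1, 3, 2, 0): (-4) + 23 + 27 + 0 = 46
σ = (2, 0, 1, 3): 8 + 19 + 14 + 7 = 48
σ = (2, 0, 3, 1): 8 + 19 + 17 + 21 = 65
σ = (2, 1, 0, 3): 8 + (-5) + (-6) + 7 = 4
σ = (2, 1, 3, 0): 8 + (-5) + 17 + 0 = 20
σ = (2, 3, 0, 1): 8 + 23 + (-6) + 21 = 46
σ = (2, 3, 1, 0): 8 + 23 + 14 + 0 = 45
σ = (3, 0, 1, 2): 10 + 19 + 14 + 12 = 55
σ = (3, 0, 2, 1): 10 + 19 + 27 + 21 = 77
σ = (3, 1, 0, 2): 10 + (-5) + (-6) + 12 = 11
σ = (3, 1, 2, 0): 10 + (-5) + 27 + 0 = 32
σ = (3, 2, 0, 1): 10 + 6 + (-6) + 21 = 31
σ = (3, 2, 1, 0): 10 + 6 + 14 + 0 = 30
Optimal value attained by: σ = (1, 2, 0, 3).
Answer: det⊕(T) = 3; verdict: NONSINGULAR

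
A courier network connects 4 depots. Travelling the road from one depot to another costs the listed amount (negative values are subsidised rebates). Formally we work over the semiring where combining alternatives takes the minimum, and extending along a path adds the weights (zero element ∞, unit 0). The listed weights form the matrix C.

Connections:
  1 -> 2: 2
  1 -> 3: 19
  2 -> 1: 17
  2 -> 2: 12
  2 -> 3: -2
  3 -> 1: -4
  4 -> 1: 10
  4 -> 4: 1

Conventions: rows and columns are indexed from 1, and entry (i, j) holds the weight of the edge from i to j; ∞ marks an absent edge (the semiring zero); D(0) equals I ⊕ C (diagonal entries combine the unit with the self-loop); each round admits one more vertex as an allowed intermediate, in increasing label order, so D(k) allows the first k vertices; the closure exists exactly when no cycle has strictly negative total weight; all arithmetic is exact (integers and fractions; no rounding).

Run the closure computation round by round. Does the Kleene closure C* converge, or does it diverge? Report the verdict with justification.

D(0):
  [0, 2, 19, ∞]
  [17, 0, -2, ∞]
  [-4, ∞, 0, ∞]
  [10, ∞, ∞, 0]
D(1):
  [0, 2, 19, ∞]
  [17, 0, -2, ∞]
  [-4, -2, 0, ∞]
  [10, 12, 29, 0]
Detection: at round 2, diagonal entry (3, 3) turns strictly negative.
Key observation: the cycle 3->1->2->3 has total weight (-4) + 2 + (-2), which is strictly negative.
Answer: DIVERGES — negative cycle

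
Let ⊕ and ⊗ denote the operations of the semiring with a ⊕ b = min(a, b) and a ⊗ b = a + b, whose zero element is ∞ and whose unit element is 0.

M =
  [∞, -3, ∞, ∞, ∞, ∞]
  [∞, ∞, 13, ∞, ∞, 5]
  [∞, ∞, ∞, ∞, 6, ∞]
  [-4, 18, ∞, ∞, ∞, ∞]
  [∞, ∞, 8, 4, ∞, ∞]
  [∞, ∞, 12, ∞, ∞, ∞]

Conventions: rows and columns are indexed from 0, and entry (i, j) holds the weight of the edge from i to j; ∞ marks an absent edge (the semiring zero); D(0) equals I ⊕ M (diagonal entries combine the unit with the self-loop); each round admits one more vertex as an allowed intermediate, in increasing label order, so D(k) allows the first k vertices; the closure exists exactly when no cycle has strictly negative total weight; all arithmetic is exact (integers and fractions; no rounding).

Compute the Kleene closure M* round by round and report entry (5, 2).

D(0):
  [0, -3, ∞, ∞, ∞, ∞]
  [∞, 0, 13, ∞, ∞, 5]
  [∞, ∞, 0, ∞, 6, ∞]
  [-4, 18, ∞, 0, ∞, ∞]
  [∞, ∞, 8, 4, 0, ∞]
  [∞, ∞, 12, ∞, ∞, 0]
D(1):
  [0, -3, ∞, ∞, ∞, ∞]
  [∞, 0, 13, ∞, ∞, 5]
  [∞, ∞, 0, ∞, 6, ∞]
  [-4, -7, ∞, 0, ∞, ∞]
  [∞, ∞, 8, 4, 0, ∞]
  [∞, ∞, 12, ∞, ∞, 0]
D(2):
  [0, -3, 10, ∞, ∞, 2]
  [∞, 0, 13, ∞, ∞, 5]
  [∞, ∞, 0, ∞, 6, ∞]
  [-4, -7, 6, 0, ∞, -2]
  [∞, ∞, 8, 4, 0, ∞]
  [∞, ∞, 12, ∞, ∞, 0]
D(3):
  [0, -3, 10, ∞, 16, 2]
  [∞, 0, 13, ∞, 19, 5]
  [∞, ∞, 0, ∞, 6, ∞]
  [-4, -7, 6, 0, 12, -2]
  [∞, ∞, 8, 4, 0, ∞]
  [∞, ∞, 12, ∞, 18, 0]
D(4):
  [0, -3, 10, ∞, 16, 2]
  [∞, 0, 13, ∞, 19, 5]
  [∞, ∞, 0, ∞, 6, ∞]
  [-4, -7, 6, 0, 12, -2]
  [0, -3, 8, 4, 0, 2]
  [∞, ∞, 12, ∞, 18, 0]
D(5):
  [0, -3, 10, 20, 16, 2]
  [19, 0, 13, 23, 19, 5]
  [6, 3, 0, 10, 6, 8]
  [-4, -7, 6, 0, 12, -2]
  [0, -3, 8, 4, 0, 2]
  [18, 15, 12, 22, 18, 0]
D(6):
  [0, -3, 10, 20, 16, 2]
  [19, 0, 13, 23, 19, 5]
  [6, 3, 0, 10, 6, 8]
  [-4, -7, 6, 0, 12, -2]
  [0, -3, 8, 4, 0, 2]
  [18, 15, 12, 22, 18, 0]
Answer: M*[5][2] = 12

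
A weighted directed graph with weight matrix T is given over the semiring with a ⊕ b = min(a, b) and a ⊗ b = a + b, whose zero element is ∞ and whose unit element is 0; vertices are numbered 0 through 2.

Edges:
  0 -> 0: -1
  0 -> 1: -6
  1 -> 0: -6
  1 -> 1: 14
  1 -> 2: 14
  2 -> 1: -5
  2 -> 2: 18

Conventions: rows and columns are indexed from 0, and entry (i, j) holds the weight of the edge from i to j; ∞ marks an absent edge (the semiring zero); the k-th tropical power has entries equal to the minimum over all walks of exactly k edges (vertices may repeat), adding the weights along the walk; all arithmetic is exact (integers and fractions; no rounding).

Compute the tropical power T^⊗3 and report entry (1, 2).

T^⊗2:
  [-12, -7, 8]
  [-7, -12, 28]
  [-11, 9, 9]
T^⊗3:
  [-13, -18, 7]
  [-18, -13, 2]
  [-12, -17, 23]
Key observation: the optimum is the walk 1->0->1->2, with weight (-6) + (-6) + 14 = 2.
Optimal value attained by: walk 1->0->1->2.
Answer: (T^⊗3)[1][2] = 2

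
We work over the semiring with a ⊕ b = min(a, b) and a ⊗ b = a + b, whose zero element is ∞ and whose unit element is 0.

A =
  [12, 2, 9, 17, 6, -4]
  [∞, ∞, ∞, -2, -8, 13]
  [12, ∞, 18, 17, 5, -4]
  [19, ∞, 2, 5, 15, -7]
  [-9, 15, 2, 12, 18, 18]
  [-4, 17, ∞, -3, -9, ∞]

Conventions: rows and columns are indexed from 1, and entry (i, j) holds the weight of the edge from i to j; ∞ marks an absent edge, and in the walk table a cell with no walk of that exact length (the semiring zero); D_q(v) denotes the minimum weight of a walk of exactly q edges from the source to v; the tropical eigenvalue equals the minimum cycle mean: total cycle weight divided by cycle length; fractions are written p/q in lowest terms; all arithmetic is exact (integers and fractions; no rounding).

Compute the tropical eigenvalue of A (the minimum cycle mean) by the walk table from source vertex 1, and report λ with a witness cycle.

q=0: [0, ∞, ∞, ∞, ∞, ∞]
q=1: [12, 2, 9, 17, 6, -4]
q=2: [-8, 13, 8, -7, -13, 5]
q=3: [-22, -6, -11, -2, -4, -14]
q=4: [-18, -20, -13, -17, -23, -26]
q=5: [-32, -16, -21, -29, -35, -24]
q=6: [-44, -30, -33, -27, -33, -36]
Optimal cycle mean attained by: cycle 1->6->5->1, total (-4) + (-9) + (-9), length 3.
Answer: λ = -22/3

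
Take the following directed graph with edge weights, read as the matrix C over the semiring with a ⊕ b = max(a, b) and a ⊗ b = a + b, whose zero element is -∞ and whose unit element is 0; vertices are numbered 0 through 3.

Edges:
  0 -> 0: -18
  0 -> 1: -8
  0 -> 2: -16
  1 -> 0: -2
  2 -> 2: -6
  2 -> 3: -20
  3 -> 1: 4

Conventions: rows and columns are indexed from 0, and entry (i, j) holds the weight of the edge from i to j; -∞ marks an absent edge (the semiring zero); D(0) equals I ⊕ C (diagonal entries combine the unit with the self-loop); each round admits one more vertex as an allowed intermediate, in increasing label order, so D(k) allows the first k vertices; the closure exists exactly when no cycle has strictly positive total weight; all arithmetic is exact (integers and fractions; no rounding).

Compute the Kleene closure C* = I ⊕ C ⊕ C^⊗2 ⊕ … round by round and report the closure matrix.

D(0):
  [0, -8, -16, -∞]
  [-2, 0, -∞, -∞]
  [-∞, -∞, 0, -20]
  [-∞, 4, -∞, 0]
D(1):
  [0, -8, -16, -∞]
  [-2, 0, -18, -∞]
  [-∞, -∞, 0, -20]
  [-∞, 4, -∞, 0]
D(2):
  [0, -8, -16, -∞]
  [-2, 0, -18, -∞]
  [-∞, -∞, 0, -20]
  [2, 4, -14, 0]
D(3):
  [0, -8, -16, -36]
  [-2, 0, -18, -38]
  [-∞, -∞, 0, -20]
  [2, 4, -14, 0]
D(4):
  [0, -8, -16, -36]
  [-2, 0, -18, -38]
  [-18, -16, 0, -20]
  [2, 4, -14, 0]
Answer: C* = [[0, -8, -16, -36], [-2, 0, -18, -38], [-18, -16, 0, -20], [2, 4, -14, 0]]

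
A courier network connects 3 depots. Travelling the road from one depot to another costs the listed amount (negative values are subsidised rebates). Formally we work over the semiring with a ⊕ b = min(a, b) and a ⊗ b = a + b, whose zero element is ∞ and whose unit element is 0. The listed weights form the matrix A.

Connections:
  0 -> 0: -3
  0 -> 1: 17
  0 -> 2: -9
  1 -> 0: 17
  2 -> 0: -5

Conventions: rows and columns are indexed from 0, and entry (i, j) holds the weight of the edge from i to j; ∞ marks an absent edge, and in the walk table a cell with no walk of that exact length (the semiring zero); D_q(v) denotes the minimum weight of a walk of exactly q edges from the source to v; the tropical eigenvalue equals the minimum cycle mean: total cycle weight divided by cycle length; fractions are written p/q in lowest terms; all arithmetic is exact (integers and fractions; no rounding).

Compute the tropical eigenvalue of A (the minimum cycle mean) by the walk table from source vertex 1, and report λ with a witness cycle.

q=0: [∞, 0, ∞]
q=1: [17, ∞, ∞]
q=2: [14, 34, 8]
q=3: [3, 31, 5]
Optimal cycle mean attained by: cycle 0->2->0, total (-9) + (-5), length 2.
Answer: λ = -7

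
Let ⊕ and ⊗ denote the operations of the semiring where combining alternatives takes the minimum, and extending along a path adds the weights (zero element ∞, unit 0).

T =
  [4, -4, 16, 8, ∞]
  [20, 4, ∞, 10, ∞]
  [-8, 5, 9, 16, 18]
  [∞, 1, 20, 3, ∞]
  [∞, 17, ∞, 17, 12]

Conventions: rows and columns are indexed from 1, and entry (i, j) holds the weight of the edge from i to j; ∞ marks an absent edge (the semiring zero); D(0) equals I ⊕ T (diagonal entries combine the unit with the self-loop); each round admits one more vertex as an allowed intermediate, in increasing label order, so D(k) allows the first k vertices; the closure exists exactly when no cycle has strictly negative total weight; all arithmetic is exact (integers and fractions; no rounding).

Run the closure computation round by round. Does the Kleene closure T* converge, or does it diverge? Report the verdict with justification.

D(0):
  [0, -4, 16, 8, ∞]
  [20, 0, ∞, 10, ∞]
  [-8, 5, 0, 16, 18]
  [∞, 1, 20, 0, ∞]
  [∞, 17, ∞, 17, 0]
D(1):
  [0, -4, 16, 8, ∞]
  [20, 0, 36, 10, ∞]
  [-8, -12, 0, 0, 18]
  [∞, 1, 20, 0, ∞]
  [∞, 17, ∞, 17, 0]
D(2):
  [0, -4, 16, 6, ∞]
  [20, 0, 36, 10, ∞]
  [-8, -12, 0, -2, 18]
  [21, 1, 20, 0, ∞]
  [37, 17, 53, 17, 0]
D(3):
  [0, -4, 16, 6, 34]
  [20, 0, 36, 10, 54]
  [-8, -12, 0, -2, 18]
  [12, 1, 20, 0, 38]
  [37, 17, 53, 17, 0]
D(4):
  [0, -4, 16, 6, 34]
  [20, 0, 30, 10, 48]
  [-8, -12, 0, -2, 18]
  [12, 1, 20, 0, 38]
  [29, 17, 37, 17, 0]
D(5):
  [0, -4, 16, 6, 34]
  [20, 0, 30, 10, 48]
  [-8, -12, 0, -2, 18]
  [12, 1, 20, 0, 38]
  [29, 17, 37, 17, 0]
Key observation: every diagonal entry stays at the unit through all rounds, so no improving cycle exists.
Answer: CONVERGES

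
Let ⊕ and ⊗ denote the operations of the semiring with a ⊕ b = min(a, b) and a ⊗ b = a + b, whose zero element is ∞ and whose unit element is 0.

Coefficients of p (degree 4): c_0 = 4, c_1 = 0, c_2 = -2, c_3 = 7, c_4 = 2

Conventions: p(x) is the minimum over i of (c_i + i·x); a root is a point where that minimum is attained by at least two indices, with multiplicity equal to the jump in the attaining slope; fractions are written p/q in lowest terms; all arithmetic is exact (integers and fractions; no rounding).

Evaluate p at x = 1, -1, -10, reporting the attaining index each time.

p(1) = min(4+0·1=4, 0+1·1=1, -2+2·1=0, 7+3·1=10, 2+4·1=6) = 0 (attained by i=2)
p(-1) = min(4+0·(-1)=4, 0+1·(-1)=-1, -2+2·(-1)=-4, 7+3·(-1)=4, 2+4·(-1)=-2) = -4 (attained by i=2)
p(-10) = min(4+0·(-10)=4, 0+1·(-10)=-10, -2+2·(-10)=-22, 7+3·(-10)=-23, 2+4·(-10)=-38) = -38 (attained by i=4)
Answer: p(1) = 0; p(-1) = -4; p(-10) = -38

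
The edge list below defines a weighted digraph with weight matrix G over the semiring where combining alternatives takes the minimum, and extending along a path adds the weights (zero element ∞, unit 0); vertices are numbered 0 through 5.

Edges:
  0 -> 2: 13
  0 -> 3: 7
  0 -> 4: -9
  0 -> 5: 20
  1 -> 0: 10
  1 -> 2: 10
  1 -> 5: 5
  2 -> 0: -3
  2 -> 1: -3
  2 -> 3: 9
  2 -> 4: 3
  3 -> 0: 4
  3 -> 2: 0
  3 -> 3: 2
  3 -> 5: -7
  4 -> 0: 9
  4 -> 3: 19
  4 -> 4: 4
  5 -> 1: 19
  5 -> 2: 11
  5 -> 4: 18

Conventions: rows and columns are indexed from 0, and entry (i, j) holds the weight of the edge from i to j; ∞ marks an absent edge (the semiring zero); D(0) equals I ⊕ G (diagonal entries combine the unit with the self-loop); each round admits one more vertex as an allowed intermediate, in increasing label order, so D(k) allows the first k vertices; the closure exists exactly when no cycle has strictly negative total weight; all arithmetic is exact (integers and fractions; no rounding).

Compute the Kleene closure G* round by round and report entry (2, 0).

D(0):
  [0, ∞, 13, 7, -9, 20]
  [10, 0, 10, ∞, ∞, 5]
  [-3, -3, 0, 9, 3, ∞]
  [4, ∞, 0, 0, ∞, -7]
  [9, ∞, ∞, 19, 0, ∞]
  [∞, 19, 11, ∞, 18, 0]
D(1):
  [0, ∞, 13, 7, -9, 20]
  [10, 0, 10, 17, 1, 5]
  [-3, -3, 0, 4, -12, 17]
  [4, ∞, 0, 0, -5, -7]
  [9, ∞, 22, 16, 0, 29]
  [∞, 19, 11, ∞, 18, 0]
D(2):
  [0, ∞, 13, 7, -9, 20]
  [10, 0, 10, 17, 1, 5]
  [-3, -3, 0, 4, -12, 2]
  [4, ∞, 0, 0, -5, -7]
  [9, ∞, 22, 16, 0, 29]
  [29, 19, 11, 36, 18, 0]
D(3):
  [0, 10, 13, 7, -9, 15]
  [7, 0, 10, 14, -2, 5]
  [-3, -3, 0, 4, -12, 2]
  [-3, -3, 0, 0, -12, -7]
  [9, 19, 22, 16, 0, 24]
  [8, 8, 11, 15, -1, 0]
D(4):
  [0, 4, 7, 7, -9, 0]
  [7, 0, 10, 14, -2, 5]
  [-3, -3, 0, 4, -12, -3]
  [-3, -3, 0, 0, -12, -7]
  [9, 13, 16, 16, 0, 9]
  [8, 8, 11, 15, -1, 0]
D(5):
  [0, 4, 7, 7, -9, 0]
  [7, 0, 10, 14, -2, 5]
  [-3, -3, 0, 4, -12, -3]
  [-3, -3, 0, 0, -12, -7]
  [9, 13, 16, 16, 0, 9]
  [8, 8, 11, 15, -1, 0]
D(6):
  [0, 4, 7, 7, -9, 0]
  [7, 0, 10, 14, -2, 5]
  [-3, -3, 0, 4, -12, -3]
  [-3, -3, 0, 0, -12, -7]
  [9, 13, 16, 16, 0, 9]
  [8, 8, 11, 15, -1, 0]
Answer: G*[2][0] = -3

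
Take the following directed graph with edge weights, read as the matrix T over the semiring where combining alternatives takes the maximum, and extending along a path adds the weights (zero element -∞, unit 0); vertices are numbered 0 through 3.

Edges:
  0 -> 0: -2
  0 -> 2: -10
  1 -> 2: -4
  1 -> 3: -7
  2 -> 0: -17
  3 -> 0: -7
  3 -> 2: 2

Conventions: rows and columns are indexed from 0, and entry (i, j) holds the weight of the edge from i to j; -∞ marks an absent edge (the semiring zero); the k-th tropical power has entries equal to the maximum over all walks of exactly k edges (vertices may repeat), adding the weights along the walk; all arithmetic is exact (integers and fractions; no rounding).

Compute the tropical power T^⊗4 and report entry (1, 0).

T^⊗2:
  [-4, -∞, -12, -∞]
  [-14, -∞, -5, -∞]
  [-19, -∞, -27, -∞]
  [-9, -∞, -17, -∞]
T^⊗3:
  [-6, -∞, -14, -∞]
  [-16, -∞, -24, -∞]
  [-21, -∞, -29, -∞]
  [-11, -∞, -19, -∞]
T^⊗4:
  [-8, -∞, -16, -∞]
  [-18, -∞, -26, -∞]
  [-23, -∞, -31, -∞]
  [-13, -∞, -21, -∞]
Key observation: the optimum is the walk 1->3->0->0->0, with weight (-7) + (-7) + (-2) + (-2) = -18.
Optimal value attained by: walk 1->3->0->0->0.
Answer: (T^⊗4)[1][0] = -18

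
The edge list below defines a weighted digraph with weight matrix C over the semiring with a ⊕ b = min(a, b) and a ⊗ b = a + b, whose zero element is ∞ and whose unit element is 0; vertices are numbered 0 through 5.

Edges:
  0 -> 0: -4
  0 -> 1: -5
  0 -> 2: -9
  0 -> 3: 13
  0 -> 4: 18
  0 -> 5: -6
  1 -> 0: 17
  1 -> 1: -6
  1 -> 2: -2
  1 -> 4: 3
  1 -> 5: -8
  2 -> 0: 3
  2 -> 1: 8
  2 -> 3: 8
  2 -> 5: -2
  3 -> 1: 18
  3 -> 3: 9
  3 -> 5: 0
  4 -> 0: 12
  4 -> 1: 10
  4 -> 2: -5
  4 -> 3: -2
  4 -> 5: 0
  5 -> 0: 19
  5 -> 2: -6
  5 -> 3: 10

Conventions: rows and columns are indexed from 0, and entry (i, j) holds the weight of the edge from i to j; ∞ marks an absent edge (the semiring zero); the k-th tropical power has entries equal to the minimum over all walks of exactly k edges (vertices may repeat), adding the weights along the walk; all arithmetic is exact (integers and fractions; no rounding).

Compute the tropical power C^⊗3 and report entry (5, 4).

C^⊗2:
  [-8, -11, -13, -1, -2, -13]
  [1, -12, -14, 1, -3, -14]
  [-1, -2, -8, 8, 11, -3]
  [19, 12, -6, 10, 21, 9]
  [-2, 3, -6, 3, 13, -7]
  [-3, 2, 10, 2, 37, -8]
C^⊗3:
  [-12, -17, -19, -5, -8, -19]
  [-11, -18, -20, -6, -9, -20]
  [-5, -8, -10, 0, 1, -10]
  [-3, 2, 3, 2, 15, -8]
  [-6, -7, -13, 2, 6, -8]
  [-7, -8, -14, 2, 5, -9]
Key observation: the optimum is the walk 5->2->1->4, with weight (-6) + 8 + 3 = 5.
Optimal value attained by: walk 5->2->1->4.
Answer: (C^⊗3)[5][4] = 5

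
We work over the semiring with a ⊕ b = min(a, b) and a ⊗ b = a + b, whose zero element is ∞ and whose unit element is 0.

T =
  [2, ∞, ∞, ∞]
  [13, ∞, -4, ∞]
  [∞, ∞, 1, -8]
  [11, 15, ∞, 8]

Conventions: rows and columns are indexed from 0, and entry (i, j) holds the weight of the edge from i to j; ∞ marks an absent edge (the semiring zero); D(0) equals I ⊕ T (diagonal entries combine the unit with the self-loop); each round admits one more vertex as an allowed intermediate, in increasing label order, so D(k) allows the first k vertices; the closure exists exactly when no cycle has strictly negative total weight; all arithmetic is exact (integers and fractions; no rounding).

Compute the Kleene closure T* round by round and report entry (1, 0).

D(0):
  [0, ∞, ∞, ∞]
  [13, 0, -4, ∞]
  [∞, ∞, 0, -8]
  [11, 15, ∞, 0]
D(1):
  [0, ∞, ∞, ∞]
  [13, 0, -4, ∞]
  [∞, ∞, 0, -8]
  [11, 15, ∞, 0]
D(2):
  [0, ∞, ∞, ∞]
  [13, 0, -4, ∞]
  [∞, ∞, 0, -8]
  [11, 15, 11, 0]
D(3):
  [0, ∞, ∞, ∞]
  [13, 0, -4, -12]
  [∞, ∞, 0, -8]
  [11, 15, 11, 0]
D(4):
  [0, ∞, ∞, ∞]
  [-1, 0, -4, -12]
  [3, 7, 0, -8]
  [11, 15, 11, 0]
Answer: T*[1][0] = -1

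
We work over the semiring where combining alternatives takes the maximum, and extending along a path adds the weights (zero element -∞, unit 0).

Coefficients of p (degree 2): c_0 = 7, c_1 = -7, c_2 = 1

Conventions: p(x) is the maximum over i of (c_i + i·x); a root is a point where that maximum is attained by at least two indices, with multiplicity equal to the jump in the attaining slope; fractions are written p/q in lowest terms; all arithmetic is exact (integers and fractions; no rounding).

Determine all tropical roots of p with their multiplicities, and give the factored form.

hull edge (i=0, c=7) to (i=2, c=1): slope -3, span 2
Factored form: p(x) = 1 ⊗ (x ⊕ 3) ⊗ (x ⊕ 3)
Answer: roots = 3 (mult 2)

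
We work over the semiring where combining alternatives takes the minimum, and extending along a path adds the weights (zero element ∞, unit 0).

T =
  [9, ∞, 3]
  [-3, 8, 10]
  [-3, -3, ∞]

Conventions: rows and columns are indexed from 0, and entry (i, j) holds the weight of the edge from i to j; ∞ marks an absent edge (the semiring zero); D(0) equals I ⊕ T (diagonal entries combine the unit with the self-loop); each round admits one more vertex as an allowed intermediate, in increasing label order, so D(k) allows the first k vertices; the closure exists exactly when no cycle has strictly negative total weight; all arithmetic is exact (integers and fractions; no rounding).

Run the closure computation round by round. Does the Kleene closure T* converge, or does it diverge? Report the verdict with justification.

D(0):
  [0, ∞, 3]
  [-3, 0, 10]
  [-3, -3, 0]
D(1):
  [0, ∞, 3]
  [-3, 0, 0]
  [-3, -3, 0]
Detection: at round 2, diagonal entry (2, 2) turns strictly negative.
Key observation: the cycle 2->1->0->2 has total weight (-3) + (-3) + 3, which is strictly negative.
Answer: DIVERGES — negative cycle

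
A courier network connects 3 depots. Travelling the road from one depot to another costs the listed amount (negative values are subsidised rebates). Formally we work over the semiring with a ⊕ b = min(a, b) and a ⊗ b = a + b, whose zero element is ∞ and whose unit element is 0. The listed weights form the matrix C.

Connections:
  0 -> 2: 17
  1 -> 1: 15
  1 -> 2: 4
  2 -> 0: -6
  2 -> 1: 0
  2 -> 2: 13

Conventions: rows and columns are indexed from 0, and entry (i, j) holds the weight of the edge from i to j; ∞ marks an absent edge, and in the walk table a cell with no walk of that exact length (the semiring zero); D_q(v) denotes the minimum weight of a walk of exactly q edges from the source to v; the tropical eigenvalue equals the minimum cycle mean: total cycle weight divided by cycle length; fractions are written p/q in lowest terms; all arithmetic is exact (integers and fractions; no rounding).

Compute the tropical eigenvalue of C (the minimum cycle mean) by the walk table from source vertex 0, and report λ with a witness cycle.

q=0: [0, ∞, ∞]
q=1: [∞, ∞, 17]
q=2: [11, 17, 30]
q=3: [24, 30, 21]
Optimal cycle mean attained by: cycle 1->2->1, total 4 + 0, length 2.
Answer: λ = 2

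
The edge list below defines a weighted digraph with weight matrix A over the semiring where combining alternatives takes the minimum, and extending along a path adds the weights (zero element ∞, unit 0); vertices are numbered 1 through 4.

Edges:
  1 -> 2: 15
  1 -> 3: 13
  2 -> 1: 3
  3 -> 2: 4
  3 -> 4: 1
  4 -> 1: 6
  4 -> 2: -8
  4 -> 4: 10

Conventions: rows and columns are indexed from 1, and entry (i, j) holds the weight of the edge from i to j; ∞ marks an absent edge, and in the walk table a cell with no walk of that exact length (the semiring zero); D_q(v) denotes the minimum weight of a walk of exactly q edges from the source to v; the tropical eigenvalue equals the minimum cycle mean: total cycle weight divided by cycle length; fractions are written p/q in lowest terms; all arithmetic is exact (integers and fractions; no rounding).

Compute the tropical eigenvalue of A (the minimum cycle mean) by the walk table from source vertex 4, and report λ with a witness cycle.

q=0: [∞, ∞, ∞, 0]
q=1: [6, -8, ∞, 10]
q=2: [-5, 2, 19, 20]
q=3: [5, 10, 8, 20]
q=4: [13, 12, 18, 9]
Optimal cycle mean attained by: cycle 1->3->4->2->1, total 13 + 1 + (-8) + 3, length 4.
Answer: λ = 9/4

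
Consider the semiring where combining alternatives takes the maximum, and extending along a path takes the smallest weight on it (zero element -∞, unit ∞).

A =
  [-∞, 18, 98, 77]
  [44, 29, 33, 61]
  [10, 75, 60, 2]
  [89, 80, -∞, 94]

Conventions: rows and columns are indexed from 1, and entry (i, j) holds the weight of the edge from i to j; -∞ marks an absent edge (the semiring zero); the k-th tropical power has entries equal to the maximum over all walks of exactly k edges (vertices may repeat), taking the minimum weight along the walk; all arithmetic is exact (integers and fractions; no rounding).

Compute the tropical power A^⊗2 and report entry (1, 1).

A^⊗2:
  [77, 77, 60, 77]
  [61, 61, 44, 61]
  [44, 60, 60, 61]
  [89, 80, 89, 94]
Key observation: the optimum is the walk 1->4->1, with weight 77 min 89 = 77.
Optimal value attained by: walk 1->4->1.
Answer: (A^⊗2)[1][1] = 77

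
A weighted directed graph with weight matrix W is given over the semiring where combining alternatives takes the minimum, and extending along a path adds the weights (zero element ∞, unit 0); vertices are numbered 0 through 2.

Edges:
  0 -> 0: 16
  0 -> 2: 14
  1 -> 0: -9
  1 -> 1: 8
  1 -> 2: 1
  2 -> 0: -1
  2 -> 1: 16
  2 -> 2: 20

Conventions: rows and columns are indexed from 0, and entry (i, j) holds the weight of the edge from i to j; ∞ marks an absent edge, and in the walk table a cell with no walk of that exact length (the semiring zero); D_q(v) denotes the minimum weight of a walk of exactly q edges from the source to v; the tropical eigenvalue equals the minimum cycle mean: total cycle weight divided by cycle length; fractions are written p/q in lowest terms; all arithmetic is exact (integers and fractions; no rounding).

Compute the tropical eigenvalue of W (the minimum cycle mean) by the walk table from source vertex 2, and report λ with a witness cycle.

q=0: [∞, ∞, 0]
q=1: [-1, 16, 20]
q=2: [7, 24, 13]
q=3: [12, 29, 21]
Optimal cycle mean attained by: cycle 0->2->0, total 14 + (-1), length 2.
Answer: λ = 13/2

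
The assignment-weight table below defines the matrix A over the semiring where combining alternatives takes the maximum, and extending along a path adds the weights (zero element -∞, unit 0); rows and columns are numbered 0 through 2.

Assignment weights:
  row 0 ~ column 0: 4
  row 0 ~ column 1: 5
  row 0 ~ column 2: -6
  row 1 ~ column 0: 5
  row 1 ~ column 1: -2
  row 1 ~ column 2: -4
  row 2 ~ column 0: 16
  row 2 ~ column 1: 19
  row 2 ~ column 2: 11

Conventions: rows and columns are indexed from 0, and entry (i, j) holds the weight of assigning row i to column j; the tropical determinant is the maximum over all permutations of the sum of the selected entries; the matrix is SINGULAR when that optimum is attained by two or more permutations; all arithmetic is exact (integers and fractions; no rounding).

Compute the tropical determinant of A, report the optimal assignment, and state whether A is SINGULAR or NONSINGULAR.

σ = (0, 1, 2): 4 + (-2) + 11 = 13
σ = (0, 2, 1): 4 + (-4) + 19 = 19
σ = (1, 0, 2): 5 + 5 + 11 = 21
σ = (1, 2, 0): 5 + (-4) + 16 = 17
σ = (2, 0, 1): (-6) + 5 + 19 = 18
σ = (2, 1, 0): (-6) + (-2) + 16 = 8
Optimal value attained by: σ = (1, 0, 2).
Answer: det⊕(A) = 21; verdict: NONSINGULAR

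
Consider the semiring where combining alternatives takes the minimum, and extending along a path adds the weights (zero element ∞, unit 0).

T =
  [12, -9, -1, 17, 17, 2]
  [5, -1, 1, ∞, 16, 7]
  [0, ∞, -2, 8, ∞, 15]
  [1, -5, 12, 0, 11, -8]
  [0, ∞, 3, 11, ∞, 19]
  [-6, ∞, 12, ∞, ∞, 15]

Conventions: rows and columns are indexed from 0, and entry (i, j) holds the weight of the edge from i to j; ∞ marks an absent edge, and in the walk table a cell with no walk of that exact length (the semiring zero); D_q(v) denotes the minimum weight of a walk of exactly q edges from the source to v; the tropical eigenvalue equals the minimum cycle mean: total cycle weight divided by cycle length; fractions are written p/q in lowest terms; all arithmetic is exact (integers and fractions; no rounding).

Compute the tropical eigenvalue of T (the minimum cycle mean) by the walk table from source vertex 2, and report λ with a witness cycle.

q=0: [∞, ∞, 0, ∞, ∞, ∞]
q=1: [0, ∞, -2, 8, ∞, 15]
q=2: [-2, -9, -4, 6, 17, 0]
q=3: [-6, -11, -8, 4, 7, -2]
q=4: [-8, -15, -10, 0, 5, -4]
q=5: [-10, -17, -14, -2, 1, -8]
q=6: [-14, -19, -16, -6, -1, -10]
Optimal cycle mean attained by: cycle 0->1->2->3->5->0, total (-9) + 1 + 8 + (-8) + (-6), length 5.
Answer: λ = -14/5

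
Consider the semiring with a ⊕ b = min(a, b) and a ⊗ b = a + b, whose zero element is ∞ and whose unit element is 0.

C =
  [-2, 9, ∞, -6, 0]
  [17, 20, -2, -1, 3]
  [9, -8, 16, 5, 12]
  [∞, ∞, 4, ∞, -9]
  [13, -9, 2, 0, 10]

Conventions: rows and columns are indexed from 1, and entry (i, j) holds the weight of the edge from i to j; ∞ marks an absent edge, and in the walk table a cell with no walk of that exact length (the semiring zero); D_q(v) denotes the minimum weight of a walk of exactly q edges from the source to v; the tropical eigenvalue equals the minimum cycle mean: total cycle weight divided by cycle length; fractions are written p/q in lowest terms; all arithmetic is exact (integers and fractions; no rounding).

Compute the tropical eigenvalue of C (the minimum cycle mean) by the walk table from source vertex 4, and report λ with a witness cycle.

q=0: [∞, ∞, ∞, 0, ∞]
q=1: [∞, ∞, 4, ∞, -9]
q=2: [4, -18, -7, -9, 1]
q=3: [-1, -15, -20, -19, -18]
q=4: [-11, -28, -17, -18, -28]
q=5: [-15, -37, -30, -29, -27]
Optimal cycle mean attained by: cycle 2->4->5->2, total (-1) + (-9) + (-9), length 3.
Answer: λ = -19/3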